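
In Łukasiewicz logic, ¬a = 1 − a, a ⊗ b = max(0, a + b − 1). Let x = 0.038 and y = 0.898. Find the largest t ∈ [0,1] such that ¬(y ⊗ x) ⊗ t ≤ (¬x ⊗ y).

y ⊗ x = max(0, 0.898 + 0.038 − 1) = max(0, -0.064) = 0.000
¬(y ⊗ x) = 1 − 0.000 = 1.000
So the left factor is ¬(y ⊗ x) = 1.000.
¬x = 1 − 0.038 = 0.962
¬x ⊗ y = max(0, 0.962 + 0.898 − 1) = max(0, 0.860) = 0.860
So the right-hand bound is ¬x ⊗ y = 0.860.
The residuum of the Łukasiewicz t-norm gives the supremum: min(1, 1 − 1.000 + 0.860).
1 − 1.000 + 0.860 = 0.860, so t = min(1, 0.860) = 0.860.
Check: 1.000 ⊗ 0.860 = max(0, 0.860) = 0.860 ≤ 0.860.

0.860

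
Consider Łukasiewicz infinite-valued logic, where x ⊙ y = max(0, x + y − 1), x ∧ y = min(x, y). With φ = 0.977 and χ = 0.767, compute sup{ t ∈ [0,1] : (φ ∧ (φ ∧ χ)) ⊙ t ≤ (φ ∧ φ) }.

1.000

φ ∧ χ = min(0.977, 0.767) = 0.767
φ ∧ (φ ∧ χ) = min(0.977, 0.767) = 0.767
So the left factor is φ ∧ (φ ∧ χ) = 0.767.
φ ∧ φ = min(0.977, 0.977) = 0.977
So the right-hand bound is φ ∧ φ = 0.977.
The residuum of the Łukasiewicz t-norm gives the supremum: min(1, 1 − 0.767 + 0.977).
1 − 0.767 + 0.977 = 1.210, so t = min(1, 1.210) = 1.000.
Check: 0.767 ⊙ 1.000 = max(0, 0.767) = 0.767 ≤ 0.977.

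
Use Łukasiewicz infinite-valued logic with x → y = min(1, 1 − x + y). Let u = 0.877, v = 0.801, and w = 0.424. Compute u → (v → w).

v → w = min(1, 1 − 0.801 + 0.424) = min(1, 0.623) = 0.623
u → (v → w) = min(1, 1 − 0.877 + 0.623) = min(1, 0.746) = 0.746

0.746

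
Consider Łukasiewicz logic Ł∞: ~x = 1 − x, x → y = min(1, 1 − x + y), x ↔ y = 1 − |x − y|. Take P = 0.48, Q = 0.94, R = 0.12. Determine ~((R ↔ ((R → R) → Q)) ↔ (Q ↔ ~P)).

R → R = min(1, 1 − 0.12 + 0.12) = min(1, 1.00) = 1.00
(R → R) → Q = min(1, 1 − 1.00 + 0.94) = min(1, 0.94) = 0.94
R ↔ ((R → R) → Q) = 1 − |0.12 − 0.94| = 1 − 0.82 = 0.18
~P = 1 − 0.48 = 0.52
Q ↔ ~P = 1 − |0.94 − 0.52| = 1 − 0.42 = 0.58
(R ↔ ((R → R) → Q)) ↔ (Q ↔ ~P) = 1 − |0.18 − 0.58| = 1 − 0.40 = 0.60
~((R ↔ ((R → R) → Q)) ↔ (Q ↔ ~P)) = 1 − 0.60 = 0.40

0.40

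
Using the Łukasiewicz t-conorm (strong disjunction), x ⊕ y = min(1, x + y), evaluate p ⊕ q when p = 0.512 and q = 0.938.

p ⊕ q = min(1, 0.512 + 0.938) = min(1, 1.450) = 1.000
For comparison, the Gödel t-conorm max(x, y) would give 0.938.

1.000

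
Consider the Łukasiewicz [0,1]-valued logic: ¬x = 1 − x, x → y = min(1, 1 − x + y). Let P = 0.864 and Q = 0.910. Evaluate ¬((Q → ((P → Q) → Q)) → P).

P → Q = min(1, 1 − 0.864 + 0.910) = min(1, 1.046) = 1.000
(P → Q) → Q = min(1, 1 − 1.000 + 0.910) = min(1, 0.910) = 0.910
Q → ((P → Q) → Q) = min(1, 1 − 0.910 + 0.910) = min(1, 1.000) = 1.000
(Q → ((P → Q) → Q)) → P = min(1, 1 − 1.000 + 0.864) = min(1, 0.864) = 0.864
¬((Q → ((P → Q) → Q)) → P) = 1 − 0.864 = 0.136

0.136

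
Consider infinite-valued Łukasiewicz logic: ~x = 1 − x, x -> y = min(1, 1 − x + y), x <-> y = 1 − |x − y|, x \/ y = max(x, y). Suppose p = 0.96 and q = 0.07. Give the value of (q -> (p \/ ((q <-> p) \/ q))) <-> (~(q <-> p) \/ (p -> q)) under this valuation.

q <-> p = 1 − |0.07 − 0.96| = 1 − 0.89 = 0.11
(q <-> p) \/ q = max(0.11, 0.07) = 0.11
p \/ ((q <-> p) \/ q) = max(0.96, 0.11) = 0.96
q -> (p \/ ((q <-> p) \/ q)) = min(1, 1 − 0.07 + 0.96) = min(1, 1.89) = 1.00
~(q <-> p) = 1 − 0.11 = 0.89
p -> q = min(1, 1 − 0.96 + 0.07) = min(1, 0.11) = 0.11
~(q <-> p) \/ (p -> q) = max(0.89, 0.11) = 0.89
(q -> (p \/ ((q <-> p) \/ q))) <-> (~(q <-> p) \/ (p -> q)) = 1 − |1.00 − 0.89| = 1 − 0.11 = 0.89

0.89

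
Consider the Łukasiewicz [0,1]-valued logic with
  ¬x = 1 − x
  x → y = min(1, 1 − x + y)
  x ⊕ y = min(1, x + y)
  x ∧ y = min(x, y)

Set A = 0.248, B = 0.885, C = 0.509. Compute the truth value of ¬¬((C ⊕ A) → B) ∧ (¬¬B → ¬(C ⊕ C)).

C ⊕ A = min(1, 0.509 + 0.248) = min(1, 0.757) = 0.757
(C ⊕ A) → B = min(1, 1 − 0.757 + 0.885) = min(1, 1.128) = 1.000
¬((C ⊕ A) → B) = 1 − 1.000 = 0.000
¬¬((C ⊕ A) → B) = 1 − 0.000 = 1.000
¬B = 1 − 0.885 = 0.115
¬¬B = 1 − 0.115 = 0.885
C ⊕ C = min(1, 0.509 + 0.509) = min(1, 1.018) = 1.000
¬(C ⊕ C) = 1 − 1.000 = 0.000
¬¬B → ¬(C ⊕ C) = min(1, 1 − 0.885 + 0.000) = min(1, 0.115) = 0.115
¬¬((C ⊕ A) → B) ∧ (¬¬B → ¬(C ⊕ C)) = min(1.000, 0.115) = 0.115

0.115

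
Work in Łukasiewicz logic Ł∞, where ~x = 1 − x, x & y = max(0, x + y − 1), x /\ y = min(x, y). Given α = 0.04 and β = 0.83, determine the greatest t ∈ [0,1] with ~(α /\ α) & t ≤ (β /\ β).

0.87

α /\ α = min(0.04, 0.04) = 0.04
~(α /\ α) = 1 − 0.04 = 0.96
So the left factor is ~(α /\ α) = 0.96.
β /\ β = min(0.83, 0.83) = 0.83
So the right-hand bound is β /\ β = 0.83.
The residuum of the Łukasiewicz t-norm gives the supremum: min(1, 1 − 0.96 + 0.83).
1 − 0.96 + 0.83 = 0.87, so t = min(1, 0.87) = 0.87.
Check: 0.96 & 0.87 = max(0, 0.83) = 0.83 ≤ 0.83.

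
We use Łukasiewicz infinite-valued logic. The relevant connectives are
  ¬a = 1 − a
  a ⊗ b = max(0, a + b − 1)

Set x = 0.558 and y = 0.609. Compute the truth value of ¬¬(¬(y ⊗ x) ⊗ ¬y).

y ⊗ x = max(0, 0.609 + 0.558 − 1) = max(0, 0.167) = 0.167
¬(y ⊗ x) = 1 − 0.167 = 0.833
¬y = 1 − 0.609 = 0.391
¬(y ⊗ x) ⊗ ¬y = max(0, 0.833 + 0.391 − 1) = max(0, 0.224) = 0.224
¬(¬(y ⊗ x) ⊗ ¬y) = 1 − 0.224 = 0.776
¬¬(¬(y ⊗ x) ⊗ ¬y) = 1 − 0.776 = 0.224

0.224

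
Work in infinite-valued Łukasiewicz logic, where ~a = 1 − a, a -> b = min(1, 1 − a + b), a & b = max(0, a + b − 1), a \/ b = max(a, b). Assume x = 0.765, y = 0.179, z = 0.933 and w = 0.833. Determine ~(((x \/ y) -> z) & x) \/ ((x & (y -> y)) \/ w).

0.833

x \/ y = max(0.765, 0.179) = 0.765
(x \/ y) -> z = min(1, 1 − 0.765 + 0.933) = min(1, 1.168) = 1.000
((x \/ y) -> z) & x = max(0, 1.000 + 0.765 − 1) = max(0, 0.765) = 0.765
~(((x \/ y) -> z) & x) = 1 − 0.765 = 0.235
y -> y = min(1, 1 − 0.179 + 0.179) = min(1, 1.000) = 1.000
x & (y -> y) = max(0, 0.765 + 1.000 − 1) = max(0, 0.765) = 0.765
(x & (y -> y)) \/ w = max(0.765, 0.833) = 0.833
~(((x \/ y) -> z) & x) \/ ((x & (y -> y)) \/ w) = max(0.235, 0.833) = 0.833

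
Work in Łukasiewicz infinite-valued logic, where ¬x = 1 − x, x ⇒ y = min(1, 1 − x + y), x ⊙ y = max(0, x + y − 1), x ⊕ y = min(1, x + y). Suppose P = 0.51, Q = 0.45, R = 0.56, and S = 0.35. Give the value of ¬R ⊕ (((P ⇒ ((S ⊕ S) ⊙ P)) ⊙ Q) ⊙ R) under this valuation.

0.44

¬R = 1 − 0.56 = 0.44
S ⊕ S = min(1, 0.35 + 0.35) = min(1, 0.70) = 0.70
(S ⊕ S) ⊙ P = max(0, 0.70 + 0.51 − 1) = max(0, 0.21) = 0.21
P ⇒ ((S ⊕ S) ⊙ P) = min(1, 1 − 0.51 + 0.21) = min(1, 0.70) = 0.70
(P ⇒ ((S ⊕ S) ⊙ P)) ⊙ Q = max(0, 0.70 + 0.45 − 1) = max(0, 0.15) = 0.15
((P ⇒ ((S ⊕ S) ⊙ P)) ⊙ Q) ⊙ R = max(0, 0.15 + 0.56 − 1) = max(0, -0.29) = 0.00
¬R ⊕ (((P ⇒ ((S ⊕ S) ⊙ P)) ⊙ Q) ⊙ R) = min(1, 0.44 + 0.00) = min(1, 0.44) = 0.44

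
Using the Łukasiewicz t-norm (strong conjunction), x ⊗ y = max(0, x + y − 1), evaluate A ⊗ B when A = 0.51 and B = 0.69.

A ⊗ B = max(0, 0.51 + 0.69 − 1) = max(0, 0.20) = 0.20
For comparison, the Gödel (minimum) t-norm min(x, y) would give 0.51.

0.20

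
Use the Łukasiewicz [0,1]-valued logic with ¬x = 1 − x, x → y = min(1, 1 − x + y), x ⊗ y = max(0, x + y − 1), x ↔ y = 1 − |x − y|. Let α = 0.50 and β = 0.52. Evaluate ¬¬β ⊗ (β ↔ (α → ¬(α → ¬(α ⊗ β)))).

¬β = 1 − 0.52 = 0.48
¬¬β = 1 − 0.48 = 0.52
α ⊗ β = max(0, 0.50 + 0.52 − 1) = max(0, 0.02) = 0.02
¬(α ⊗ β) = 1 − 0.02 = 0.98
α → ¬(α ⊗ β) = min(1, 1 − 0.50 + 0.98) = min(1, 1.48) = 1.00
¬(α → ¬(α ⊗ β)) = 1 − 1.00 = 0.00
α → ¬(α → ¬(α ⊗ β)) = min(1, 1 − 0.50 + 0.00) = min(1, 0.50) = 0.50
β ↔ (α → ¬(α → ¬(α ⊗ β))) = 1 − |0.52 − 0.50| = 1 − 0.02 = 0.98
¬¬β ⊗ (β ↔ (α → ¬(α → ¬(α ⊗ β)))) = max(0, 0.52 + 0.98 − 1) = max(0, 0.50) = 0.50

0.50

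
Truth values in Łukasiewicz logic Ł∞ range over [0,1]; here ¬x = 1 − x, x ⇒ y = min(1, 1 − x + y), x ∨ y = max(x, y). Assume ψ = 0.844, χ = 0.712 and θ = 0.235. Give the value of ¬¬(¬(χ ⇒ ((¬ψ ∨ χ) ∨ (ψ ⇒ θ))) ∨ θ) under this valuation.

0.235

¬ψ = 1 − 0.844 = 0.156
¬ψ ∨ χ = max(0.156, 0.712) = 0.712
ψ ⇒ θ = min(1, 1 − 0.844 + 0.235) = min(1, 0.391) = 0.391
(¬ψ ∨ χ) ∨ (ψ ⇒ θ) = max(0.712, 0.391) = 0.712
χ ⇒ ((¬ψ ∨ χ) ∨ (ψ ⇒ θ)) = min(1, 1 − 0.712 + 0.712) = min(1, 1.000) = 1.000
¬(χ ⇒ ((¬ψ ∨ χ) ∨ (ψ ⇒ θ))) = 1 − 1.000 = 0.000
¬(χ ⇒ ((¬ψ ∨ χ) ∨ (ψ ⇒ θ))) ∨ θ = max(0.000, 0.235) = 0.235
¬(¬(χ ⇒ ((¬ψ ∨ χ) ∨ (ψ ⇒ θ))) ∨ θ) = 1 − 0.235 = 0.765
¬¬(¬(χ ⇒ ((¬ψ ∨ χ) ∨ (ψ ⇒ θ))) ∨ θ) = 1 − 0.765 = 0.235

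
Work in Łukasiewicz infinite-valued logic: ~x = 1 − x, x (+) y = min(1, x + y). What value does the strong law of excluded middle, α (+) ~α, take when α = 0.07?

~α = 1 − 0.07 = 0.93
α (+) ~α = min(1, 0.07 + 0.93) = min(1, 1.00) = 1.00
(As expected: always 1 in Ł∞ since a ⊕ (1−a) = 1.)

1.00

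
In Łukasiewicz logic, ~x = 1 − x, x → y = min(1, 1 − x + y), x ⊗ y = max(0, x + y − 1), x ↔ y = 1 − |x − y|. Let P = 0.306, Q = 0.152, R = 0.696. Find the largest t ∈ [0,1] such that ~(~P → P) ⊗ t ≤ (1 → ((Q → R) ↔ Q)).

0.764

~P = 1 − 0.306 = 0.694
~P → P = min(1, 1 − 0.694 + 0.306) = min(1, 0.612) = 0.612
~(~P → P) = 1 − 0.612 = 0.388
So the left factor is ~(~P → P) = 0.388.
Q → R = min(1, 1 − 0.152 + 0.696) = min(1, 1.544) = 1.000
(Q → R) ↔ Q = 1 − |1.000 − 0.152| = 1 − 0.848 = 0.152
1 → ((Q → R) ↔ Q) = min(1, 1 − 1.000 + 0.152) = min(1, 0.152) = 0.152
So the right-hand bound is 1 → ((Q → R) ↔ Q) = 0.152.
The residuum of the Łukasiewicz t-norm gives the supremum: min(1, 1 − 0.388 + 0.152).
1 − 0.388 + 0.152 = 0.764, so t = min(1, 0.764) = 0.764.
Check: 0.388 ⊗ 0.764 = max(0, 0.152) = 0.152 ≤ 0.152.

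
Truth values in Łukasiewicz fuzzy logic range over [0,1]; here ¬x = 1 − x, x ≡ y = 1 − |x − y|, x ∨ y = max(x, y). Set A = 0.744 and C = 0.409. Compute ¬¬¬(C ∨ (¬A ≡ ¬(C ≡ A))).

¬A = 1 − 0.744 = 0.256
C ≡ A = 1 − |0.409 − 0.744| = 1 − 0.335 = 0.665
¬(C ≡ A) = 1 − 0.665 = 0.335
¬A ≡ ¬(C ≡ A) = 1 − |0.256 − 0.335| = 1 − 0.079 = 0.921
C ∨ (¬A ≡ ¬(C ≡ A)) = max(0.409, 0.921) = 0.921
¬(C ∨ (¬A ≡ ¬(C ≡ A))) = 1 − 0.921 = 0.079
¬¬(C ∨ (¬A ≡ ¬(C ≡ A))) = 1 − 0.079 = 0.921
¬¬¬(C ∨ (¬A ≡ ¬(C ≡ A))) = 1 − 0.921 = 0.079

0.079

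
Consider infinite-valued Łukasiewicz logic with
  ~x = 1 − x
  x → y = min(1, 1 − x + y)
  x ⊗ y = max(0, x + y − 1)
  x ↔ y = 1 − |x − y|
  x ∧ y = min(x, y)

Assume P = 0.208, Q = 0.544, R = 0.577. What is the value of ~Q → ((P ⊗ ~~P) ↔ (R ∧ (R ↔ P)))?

0.967

~Q = 1 − 0.544 = 0.456
~P = 1 − 0.208 = 0.792
~~P = 1 − 0.792 = 0.208
P ⊗ ~~P = max(0, 0.208 + 0.208 − 1) = max(0, -0.584) = 0.000
R ↔ P = 1 − |0.577 − 0.208| = 1 − 0.369 = 0.631
R ∧ (R ↔ P) = min(0.577, 0.631) = 0.577
(P ⊗ ~~P) ↔ (R ∧ (R ↔ P)) = 1 − |0.000 − 0.577| = 1 − 0.577 = 0.423
~Q → ((P ⊗ ~~P) ↔ (R ∧ (R ↔ P))) = min(1, 1 − 0.456 + 0.423) = min(1, 0.967) = 0.967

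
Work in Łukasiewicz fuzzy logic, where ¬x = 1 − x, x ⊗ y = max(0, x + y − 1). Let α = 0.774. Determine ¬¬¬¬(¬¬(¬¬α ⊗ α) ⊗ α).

0.322

¬α = 1 − 0.774 = 0.226
¬¬α = 1 − 0.226 = 0.774
¬¬α ⊗ α = max(0, 0.774 + 0.774 − 1) = max(0, 0.548) = 0.548
¬(¬¬α ⊗ α) = 1 − 0.548 = 0.452
¬¬(¬¬α ⊗ α) = 1 − 0.452 = 0.548
¬¬(¬¬α ⊗ α) ⊗ α = max(0, 0.548 + 0.774 − 1) = max(0, 0.322) = 0.322
¬(¬¬(¬¬α ⊗ α) ⊗ α) = 1 − 0.322 = 0.678
¬¬(¬¬(¬¬α ⊗ α) ⊗ α) = 1 − 0.678 = 0.322
¬¬¬(¬¬(¬¬α ⊗ α) ⊗ α) = 1 − 0.322 = 0.678
¬¬¬¬(¬¬(¬¬α ⊗ α) ⊗ α) = 1 − 0.678 = 0.322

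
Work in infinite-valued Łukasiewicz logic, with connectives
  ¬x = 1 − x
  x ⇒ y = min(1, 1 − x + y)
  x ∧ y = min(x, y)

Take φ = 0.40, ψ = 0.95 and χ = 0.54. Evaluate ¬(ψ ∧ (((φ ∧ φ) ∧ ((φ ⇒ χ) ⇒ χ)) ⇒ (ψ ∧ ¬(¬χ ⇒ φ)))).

φ ∧ φ = min(0.40, 0.40) = 0.40
φ ⇒ χ = min(1, 1 − 0.40 + 0.54) = min(1, 1.14) = 1.00
(φ ⇒ χ) ⇒ χ = min(1, 1 − 1.00 + 0.54) = min(1, 0.54) = 0.54
(φ ∧ φ) ∧ ((φ ⇒ χ) ⇒ χ) = min(0.40, 0.54) = 0.40
¬χ = 1 − 0.54 = 0.46
¬χ ⇒ φ = min(1, 1 − 0.46 + 0.40) = min(1, 0.94) = 0.94
¬(¬χ ⇒ φ) = 1 − 0.94 = 0.06
ψ ∧ ¬(¬χ ⇒ φ) = min(0.95, 0.06) = 0.06
((φ ∧ φ) ∧ ((φ ⇒ χ) ⇒ χ)) ⇒ (ψ ∧ ¬(¬χ ⇒ φ)) = min(1, 1 − 0.40 + 0.06) = min(1, 0.66) = 0.66
ψ ∧ (((φ ∧ φ) ∧ ((φ ⇒ χ) ⇒ χ)) ⇒ (ψ ∧ ¬(¬χ ⇒ φ))) = min(0.95, 0.66) = 0.66
¬(ψ ∧ (((φ ∧ φ) ∧ ((φ ⇒ χ) ⇒ χ)) ⇒ (ψ ∧ ¬(¬χ ⇒ φ)))) = 1 − 0.66 = 0.34

0.34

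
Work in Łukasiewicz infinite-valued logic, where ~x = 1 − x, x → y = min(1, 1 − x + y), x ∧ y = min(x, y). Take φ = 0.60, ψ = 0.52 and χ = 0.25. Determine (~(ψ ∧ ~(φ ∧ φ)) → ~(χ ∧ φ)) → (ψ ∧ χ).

φ ∧ φ = min(0.60, 0.60) = 0.60
~(φ ∧ φ) = 1 − 0.60 = 0.40
ψ ∧ ~(φ ∧ φ) = min(0.52, 0.40) = 0.40
~(ψ ∧ ~(φ ∧ φ)) = 1 − 0.40 = 0.60
χ ∧ φ = min(0.25, 0.60) = 0.25
~(χ ∧ φ) = 1 − 0.25 = 0.75
~(ψ ∧ ~(φ ∧ φ)) → ~(χ ∧ φ) = min(1, 1 − 0.60 + 0.75) = min(1, 1.15) = 1.00
ψ ∧ χ = min(0.52, 0.25) = 0.25
(~(ψ ∧ ~(φ ∧ φ)) → ~(χ ∧ φ)) → (ψ ∧ χ) = min(1, 1 − 1.00 + 0.25) = min(1, 0.25) = 0.25

0.25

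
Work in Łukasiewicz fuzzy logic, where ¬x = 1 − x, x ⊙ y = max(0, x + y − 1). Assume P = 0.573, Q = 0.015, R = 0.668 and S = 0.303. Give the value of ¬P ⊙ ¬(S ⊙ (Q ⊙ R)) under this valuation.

0.427

¬P = 1 − 0.573 = 0.427
Q ⊙ R = max(0, 0.015 + 0.668 − 1) = max(0, -0.317) = 0.000
S ⊙ (Q ⊙ R) = max(0, 0.303 + 0.000 − 1) = max(0, -0.697) = 0.000
¬(S ⊙ (Q ⊙ R)) = 1 − 0.000 = 1.000
¬P ⊙ ¬(S ⊙ (Q ⊙ R)) = max(0, 0.427 + 1.000 − 1) = max(0, 0.427) = 0.427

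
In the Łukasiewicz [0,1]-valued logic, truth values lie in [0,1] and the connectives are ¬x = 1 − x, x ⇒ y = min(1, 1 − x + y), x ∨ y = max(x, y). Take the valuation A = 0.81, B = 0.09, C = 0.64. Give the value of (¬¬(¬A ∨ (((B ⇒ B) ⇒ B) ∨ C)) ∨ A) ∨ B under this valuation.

0.81

¬A = 1 − 0.81 = 0.19
B ⇒ B = min(1, 1 − 0.09 + 0.09) = min(1, 1.00) = 1.00
(B ⇒ B) ⇒ B = min(1, 1 − 1.00 + 0.09) = min(1, 0.09) = 0.09
((B ⇒ B) ⇒ B) ∨ C = max(0.09, 0.64) = 0.64
¬A ∨ (((B ⇒ B) ⇒ B) ∨ C) = max(0.19, 0.64) = 0.64
¬(¬A ∨ (((B ⇒ B) ⇒ B) ∨ C)) = 1 − 0.64 = 0.36
¬¬(¬A ∨ (((B ⇒ B) ⇒ B) ∨ C)) = 1 − 0.36 = 0.64
¬¬(¬A ∨ (((B ⇒ B) ⇒ B) ∨ C)) ∨ A = max(0.64, 0.81) = 0.81
(¬¬(¬A ∨ (((B ⇒ B) ⇒ B) ∨ C)) ∨ A) ∨ B = max(0.81, 0.09) = 0.81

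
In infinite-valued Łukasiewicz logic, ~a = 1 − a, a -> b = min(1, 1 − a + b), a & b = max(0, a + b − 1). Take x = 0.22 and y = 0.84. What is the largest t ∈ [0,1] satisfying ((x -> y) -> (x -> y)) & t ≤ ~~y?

0.84

x -> y = min(1, 1 − 0.22 + 0.84) = min(1, 1.62) = 1.00
(x -> y) -> (x -> y) = min(1, 1 − 1.00 + 1.00) = min(1, 1.00) = 1.00
So the left factor is (x -> y) -> (x -> y) = 1.00.
~y = 1 − 0.84 = 0.16
~~y = 1 − 0.16 = 0.84
So the right-hand bound is ~~y = 0.84.
The residuum of the Łukasiewicz t-norm gives the supremum: min(1, 1 − 1.00 + 0.84).
1 − 1.00 + 0.84 = 0.84, so t = min(1, 0.84) = 0.84.
Check: 1.00 & 0.84 = max(0, 0.84) = 0.84 ≤ 0.84.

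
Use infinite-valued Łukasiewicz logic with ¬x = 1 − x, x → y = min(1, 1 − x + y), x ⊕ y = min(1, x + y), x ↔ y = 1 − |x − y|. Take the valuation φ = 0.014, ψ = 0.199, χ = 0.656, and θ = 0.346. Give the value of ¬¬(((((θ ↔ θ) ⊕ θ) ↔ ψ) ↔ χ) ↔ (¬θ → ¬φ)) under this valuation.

θ ↔ θ = 1 − |0.346 − 0.346| = 1 − 0.000 = 1.000
(θ ↔ θ) ⊕ θ = min(1, 1.000 + 0.346) = min(1, 1.346) = 1.000
((θ ↔ θ) ⊕ θ) ↔ ψ = 1 − |1.000 − 0.199| = 1 − 0.801 = 0.199
(((θ ↔ θ) ⊕ θ) ↔ ψ) ↔ χ = 1 − |0.199 − 0.656| = 1 − 0.457 = 0.543
¬θ = 1 − 0.346 = 0.654
¬φ = 1 − 0.014 = 0.986
¬θ → ¬φ = min(1, 1 − 0.654 + 0.986) = min(1, 1.332) = 1.000
((((θ ↔ θ) ⊕ θ) ↔ ψ) ↔ χ) ↔ (¬θ → ¬φ) = 1 − |0.543 − 1.000| = 1 − 0.457 = 0.543
¬(((((θ ↔ θ) ⊕ θ) ↔ ψ) ↔ χ) ↔ (¬θ → ¬φ)) = 1 − 0.543 = 0.457
¬¬(((((θ ↔ θ) ⊕ θ) ↔ ψ) ↔ χ) ↔ (¬θ → ¬φ)) = 1 − 0.457 = 0.543

0.543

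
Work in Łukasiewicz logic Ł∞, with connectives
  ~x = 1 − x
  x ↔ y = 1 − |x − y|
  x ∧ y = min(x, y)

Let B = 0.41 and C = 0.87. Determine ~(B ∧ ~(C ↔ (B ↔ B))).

B ↔ B = 1 − |0.41 − 0.41| = 1 − 0.00 = 1.00
C ↔ (B ↔ B) = 1 − |0.87 − 1.00| = 1 − 0.13 = 0.87
~(C ↔ (B ↔ B)) = 1 − 0.87 = 0.13
B ∧ ~(C ↔ (B ↔ B)) = min(0.41, 0.13) = 0.13
~(B ∧ ~(C ↔ (B ↔ B))) = 1 − 0.13 = 0.87

0.87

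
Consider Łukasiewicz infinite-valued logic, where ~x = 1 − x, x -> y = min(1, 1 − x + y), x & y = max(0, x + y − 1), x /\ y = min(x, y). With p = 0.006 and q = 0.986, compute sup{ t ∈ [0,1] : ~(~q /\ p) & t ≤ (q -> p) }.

~q = 1 − 0.986 = 0.014
~q /\ p = min(0.014, 0.006) = 0.006
~(~q /\ p) = 1 − 0.006 = 0.994
So the left factor is ~(~q /\ p) = 0.994.
q -> p = min(1, 1 − 0.986 + 0.006) = min(1, 0.020) = 0.020
So the right-hand bound is q -> p = 0.020.
The residuum of the Łukasiewicz t-norm gives the supremum: min(1, 1 − 0.994 + 0.020).
1 − 0.994 + 0.020 = 0.026, so t = min(1, 0.026) = 0.026.
Check: 0.994 & 0.026 = max(0, 0.020) = 0.020 ≤ 0.020.

0.026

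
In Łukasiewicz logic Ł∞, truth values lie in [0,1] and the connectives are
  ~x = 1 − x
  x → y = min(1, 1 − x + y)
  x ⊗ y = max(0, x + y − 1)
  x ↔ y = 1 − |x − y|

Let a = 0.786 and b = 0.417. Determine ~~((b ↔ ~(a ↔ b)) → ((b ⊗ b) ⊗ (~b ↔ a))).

0.048

a ↔ b = 1 − |0.786 − 0.417| = 1 − 0.369 = 0.631
~(a ↔ b) = 1 − 0.631 = 0.369
b ↔ ~(a ↔ b) = 1 − |0.417 − 0.369| = 1 − 0.048 = 0.952
b ⊗ b = max(0, 0.417 + 0.417 − 1) = max(0, -0.166) = 0.000
~b = 1 − 0.417 = 0.583
~b ↔ a = 1 − |0.583 − 0.786| = 1 − 0.203 = 0.797
(b ⊗ b) ⊗ (~b ↔ a) = max(0, 0.000 + 0.797 − 1) = max(0, -0.203) = 0.000
(b ↔ ~(a ↔ b)) → ((b ⊗ b) ⊗ (~b ↔ a)) = min(1, 1 − 0.952 + 0.000) = min(1, 0.048) = 0.048
~((b ↔ ~(a ↔ b)) → ((b ⊗ b) ⊗ (~b ↔ a))) = 1 − 0.048 = 0.952
~~((b ↔ ~(a ↔ b)) → ((b ⊗ b) ⊗ (~b ↔ a))) = 1 − 0.952 = 0.048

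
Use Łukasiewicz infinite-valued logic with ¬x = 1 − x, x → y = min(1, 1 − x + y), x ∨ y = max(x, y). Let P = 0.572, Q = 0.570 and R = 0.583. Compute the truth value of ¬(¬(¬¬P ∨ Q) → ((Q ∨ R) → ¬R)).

0.000

¬P = 1 − 0.572 = 0.428
¬¬P = 1 − 0.428 = 0.572
¬¬P ∨ Q = max(0.572, 0.570) = 0.572
¬(¬¬P ∨ Q) = 1 − 0.572 = 0.428
Q ∨ R = max(0.570, 0.583) = 0.583
¬R = 1 − 0.583 = 0.417
(Q ∨ R) → ¬R = min(1, 1 − 0.583 + 0.417) = min(1, 0.834) = 0.834
¬(¬¬P ∨ Q) → ((Q ∨ R) → ¬R) = min(1, 1 − 0.428 + 0.834) = min(1, 1.406) = 1.000
¬(¬(¬¬P ∨ Q) → ((Q ∨ R) → ¬R)) = 1 − 1.000 = 0.000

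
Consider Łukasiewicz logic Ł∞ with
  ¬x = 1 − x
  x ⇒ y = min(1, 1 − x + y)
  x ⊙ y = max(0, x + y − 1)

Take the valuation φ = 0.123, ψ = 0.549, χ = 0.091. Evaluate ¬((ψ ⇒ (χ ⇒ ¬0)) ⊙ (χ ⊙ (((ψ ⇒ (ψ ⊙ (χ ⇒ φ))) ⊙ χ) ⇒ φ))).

¬0 = 1 − 0.000 = 1.000
χ ⇒ ¬0 = min(1, 1 − 0.091 + 1.000) = min(1, 1.909) = 1.000
ψ ⇒ (χ ⇒ ¬0) = min(1, 1 − 0.549 + 1.000) = min(1, 1.451) = 1.000
χ ⇒ φ = min(1, 1 − 0.091 + 0.123) = min(1, 1.032) = 1.000
ψ ⊙ (χ ⇒ φ) = max(0, 0.549 + 1.000 − 1) = max(0, 0.549) = 0.549
ψ ⇒ (ψ ⊙ (χ ⇒ φ)) = min(1, 1 − 0.549 + 0.549) = min(1, 1.000) = 1.000
(ψ ⇒ (ψ ⊙ (χ ⇒ φ))) ⊙ χ = max(0, 1.000 + 0.091 − 1) = max(0, 0.091) = 0.091
((ψ ⇒ (ψ ⊙ (χ ⇒ φ))) ⊙ χ) ⇒ φ = min(1, 1 − 0.091 + 0.123) = min(1, 1.032) = 1.000
χ ⊙ (((ψ ⇒ (ψ ⊙ (χ ⇒ φ))) ⊙ χ) ⇒ φ) = max(0, 0.091 + 1.000 − 1) = max(0, 0.091) = 0.091
(ψ ⇒ (χ ⇒ ¬0)) ⊙ (χ ⊙ (((ψ ⇒ (ψ ⊙ (χ ⇒ φ))) ⊙ χ) ⇒ φ)) = max(0, 1.000 + 0.091 − 1) = max(0, 0.091) = 0.091
¬((ψ ⇒ (χ ⇒ ¬0)) ⊙ (χ ⊙ (((ψ ⇒ (ψ ⊙ (χ ⇒ φ))) ⊙ χ) ⇒ φ))) = 1 − 0.091 = 0.909

0.909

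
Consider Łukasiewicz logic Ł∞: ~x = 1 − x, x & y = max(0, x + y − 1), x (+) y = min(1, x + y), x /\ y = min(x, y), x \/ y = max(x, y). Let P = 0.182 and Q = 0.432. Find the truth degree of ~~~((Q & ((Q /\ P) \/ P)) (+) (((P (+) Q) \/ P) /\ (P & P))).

Q /\ P = min(0.432, 0.182) = 0.182
(Q /\ P) \/ P = max(0.182, 0.182) = 0.182
Q & ((Q /\ P) \/ P) = max(0, 0.432 + 0.182 − 1) = max(0, -0.386) = 0.000
P (+) Q = min(1, 0.182 + 0.432) = min(1, 0.614) = 0.614
(P (+) Q) \/ P = max(0.614, 0.182) = 0.614
P & P = max(0, 0.182 + 0.182 − 1) = max(0, -0.636) = 0.000
((P (+) Q) \/ P) /\ (P & P) = min(0.614, 0.000) = 0.000
(Q & ((Q /\ P) \/ P)) (+) (((P (+) Q) \/ P) /\ (P & P)) = min(1, 0.000 + 0.000) = min(1, 0.000) = 0.000
~((Q & ((Q /\ P) \/ P)) (+) (((P (+) Q) \/ P) /\ (P & P))) = 1 − 0.000 = 1.000
~~((Q & ((Q /\ P) \/ P)) (+) (((P (+) Q) \/ P) /\ (P & P))) = 1 − 1.000 = 0.000
~~~((Q & ((Q /\ P) \/ P)) (+) (((P (+) Q) \/ P) /\ (P & P))) = 1 − 0.000 = 1.000

1.000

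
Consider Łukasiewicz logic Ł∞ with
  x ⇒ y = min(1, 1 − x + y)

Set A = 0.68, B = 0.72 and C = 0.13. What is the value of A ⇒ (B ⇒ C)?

0.73

B ⇒ C = min(1, 1 − 0.72 + 0.13) = min(1, 0.41) = 0.41
A ⇒ (B ⇒ C) = min(1, 1 − 0.68 + 0.41) = min(1, 0.73) = 0.73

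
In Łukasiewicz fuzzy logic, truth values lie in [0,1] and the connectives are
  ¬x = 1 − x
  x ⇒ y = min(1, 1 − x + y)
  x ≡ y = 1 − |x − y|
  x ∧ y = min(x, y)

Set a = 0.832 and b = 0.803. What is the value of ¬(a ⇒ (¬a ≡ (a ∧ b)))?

0.467

¬a = 1 − 0.832 = 0.168
a ∧ b = min(0.832, 0.803) = 0.803
¬a ≡ (a ∧ b) = 1 − |0.168 − 0.803| = 1 − 0.635 = 0.365
a ⇒ (¬a ≡ (a ∧ b)) = min(1, 1 − 0.832 + 0.365) = min(1, 0.533) = 0.533
¬(a ⇒ (¬a ≡ (a ∧ b))) = 1 − 0.533 = 0.467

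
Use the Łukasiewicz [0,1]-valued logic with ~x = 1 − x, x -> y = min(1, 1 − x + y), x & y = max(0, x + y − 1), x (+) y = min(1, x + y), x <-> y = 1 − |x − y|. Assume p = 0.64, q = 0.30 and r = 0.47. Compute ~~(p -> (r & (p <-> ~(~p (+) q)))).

~p = 1 − 0.64 = 0.36
~p (+) q = min(1, 0.36 + 0.30) = min(1, 0.66) = 0.66
~(~p (+) q) = 1 − 0.66 = 0.34
p <-> ~(~p (+) q) = 1 − |0.64 − 0.34| = 1 − 0.30 = 0.70
r & (p <-> ~(~p (+) q)) = max(0, 0.47 + 0.70 − 1) = max(0, 0.17) = 0.17
p -> (r & (p <-> ~(~p (+) q))) = min(1, 1 − 0.64 + 0.17) = min(1, 0.53) = 0.53
~(p -> (r & (p <-> ~(~p (+) q)))) = 1 − 0.53 = 0.47
~~(p -> (r & (p <-> ~(~p (+) q)))) = 1 − 0.47 = 0.53

0.53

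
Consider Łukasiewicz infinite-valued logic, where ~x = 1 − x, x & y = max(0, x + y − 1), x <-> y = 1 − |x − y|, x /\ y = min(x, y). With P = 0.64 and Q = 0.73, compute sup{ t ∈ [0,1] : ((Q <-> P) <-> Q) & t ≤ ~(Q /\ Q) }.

Q <-> P = 1 − |0.73 − 0.64| = 1 − 0.09 = 0.91
(Q <-> P) <-> Q = 1 − |0.91 − 0.73| = 1 − 0.18 = 0.82
So the left factor is (Q <-> P) <-> Q = 0.82.
Q /\ Q = min(0.73, 0.73) = 0.73
~(Q /\ Q) = 1 − 0.73 = 0.27
So the right-hand bound is ~(Q /\ Q) = 0.27.
The residuum of the Łukasiewicz t-norm gives the supremum: min(1, 1 − 0.82 + 0.27).
1 − 0.82 + 0.27 = 0.45, so t = min(1, 0.45) = 0.45.
Check: 0.82 & 0.45 = max(0, 0.27) = 0.27 ≤ 0.27.

0.45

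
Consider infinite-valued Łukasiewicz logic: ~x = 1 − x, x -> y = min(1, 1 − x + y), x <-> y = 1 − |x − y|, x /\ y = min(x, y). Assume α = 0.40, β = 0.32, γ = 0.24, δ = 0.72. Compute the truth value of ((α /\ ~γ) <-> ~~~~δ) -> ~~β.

~γ = 1 − 0.24 = 0.76
α /\ ~γ = min(0.40, 0.76) = 0.40
~δ = 1 − 0.72 = 0.28
~~δ = 1 − 0.28 = 0.72
~~~δ = 1 − 0.72 = 0.28
~~~~δ = 1 − 0.28 = 0.72
(α /\ ~γ) <-> ~~~~δ = 1 − |0.40 − 0.72| = 1 − 0.32 = 0.68
~β = 1 − 0.32 = 0.68
~~β = 1 − 0.68 = 0.32
((α /\ ~γ) <-> ~~~~δ) -> ~~β = min(1, 1 − 0.68 + 0.32) = min(1, 0.64) = 0.64

0.64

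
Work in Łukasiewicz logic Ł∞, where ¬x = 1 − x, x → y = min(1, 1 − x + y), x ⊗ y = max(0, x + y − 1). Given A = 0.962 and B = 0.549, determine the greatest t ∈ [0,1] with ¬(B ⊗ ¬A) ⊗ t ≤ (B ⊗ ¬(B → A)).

0.000

¬A = 1 − 0.962 = 0.038
B ⊗ ¬A = max(0, 0.549 + 0.038 − 1) = max(0, -0.413) = 0.000
¬(B ⊗ ¬A) = 1 − 0.000 = 1.000
So the left factor is ¬(B ⊗ ¬A) = 1.000.
B → A = min(1, 1 − 0.549 + 0.962) = min(1, 1.413) = 1.000
¬(B → A) = 1 − 1.000 = 0.000
B ⊗ ¬(B → A) = max(0, 0.549 + 0.000 − 1) = max(0, -0.451) = 0.000
So the right-hand bound is B ⊗ ¬(B → A) = 0.000.
The residuum of the Łukasiewicz t-norm gives the supremum: min(1, 1 − 1.000 + 0.000).
1 − 1.000 + 0.000 = 0.000, so t = min(1, 0.000) = 0.000.
Check: 1.000 ⊗ 0.000 = max(0, 0.000) = 0.000 ≤ 0.000.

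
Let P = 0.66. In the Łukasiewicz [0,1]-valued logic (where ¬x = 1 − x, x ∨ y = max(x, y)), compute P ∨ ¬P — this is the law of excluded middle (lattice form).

0.66

¬P = 1 − 0.66 = 0.34
P ∨ ¬P = max(0.66, 0.34) = 0.66
(The value 0.66 < 1 shows this instance is not satisfied; not a Ł∞-tautology — its value is max(a, 1−a).)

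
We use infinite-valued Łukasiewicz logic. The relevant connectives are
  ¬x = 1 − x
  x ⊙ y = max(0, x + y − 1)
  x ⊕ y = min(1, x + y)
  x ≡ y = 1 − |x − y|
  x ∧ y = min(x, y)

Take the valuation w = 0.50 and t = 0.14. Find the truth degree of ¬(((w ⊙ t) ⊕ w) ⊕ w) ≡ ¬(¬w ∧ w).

w ⊙ t = max(0, 0.50 + 0.14 − 1) = max(0, -0.36) = 0.00
(w ⊙ t) ⊕ w = min(1, 0.00 + 0.50) = min(1, 0.50) = 0.50
((w ⊙ t) ⊕ w) ⊕ w = min(1, 0.50 + 0.50) = min(1, 1.00) = 1.00
¬(((w ⊙ t) ⊕ w) ⊕ w) = 1 − 1.00 = 0.00
¬w = 1 − 0.50 = 0.50
¬w ∧ w = min(0.50, 0.50) = 0.50
¬(¬w ∧ w) = 1 − 0.50 = 0.50
¬(((w ⊙ t) ⊕ w) ⊕ w) ≡ ¬(¬w ∧ w) = 1 − |0.00 − 0.50| = 1 − 0.50 = 0.50

0.50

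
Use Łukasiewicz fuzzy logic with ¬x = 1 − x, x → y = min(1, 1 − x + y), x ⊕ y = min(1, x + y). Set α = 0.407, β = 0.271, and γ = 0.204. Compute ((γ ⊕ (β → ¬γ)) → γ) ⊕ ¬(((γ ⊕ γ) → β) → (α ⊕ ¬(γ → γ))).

0.660

¬γ = 1 − 0.204 = 0.796
β → ¬γ = min(1, 1 − 0.271 + 0.796) = min(1, 1.525) = 1.000
γ ⊕ (β → ¬γ) = min(1, 0.204 + 1.000) = min(1, 1.204) = 1.000
(γ ⊕ (β → ¬γ)) → γ = min(1, 1 − 1.000 + 0.204) = min(1, 0.204) = 0.204
γ ⊕ γ = min(1, 0.204 + 0.204) = min(1, 0.408) = 0.408
(γ ⊕ γ) → β = min(1, 1 − 0.408 + 0.271) = min(1, 0.863) = 0.863
γ → γ = min(1, 1 − 0.204 + 0.204) = min(1, 1.000) = 1.000
¬(γ → γ) = 1 − 1.000 = 0.000
α ⊕ ¬(γ → γ) = min(1, 0.407 + 0.000) = min(1, 0.407) = 0.407
((γ ⊕ γ) → β) → (α ⊕ ¬(γ → γ)) = min(1, 1 − 0.863 + 0.407) = min(1, 0.544) = 0.544
¬(((γ ⊕ γ) → β) → (α ⊕ ¬(γ → γ))) = 1 − 0.544 = 0.456
((γ ⊕ (β → ¬γ)) → γ) ⊕ ¬(((γ ⊕ γ) → β) → (α ⊕ ¬(γ → γ))) = min(1, 0.204 + 0.456) = min(1, 0.660) = 0.660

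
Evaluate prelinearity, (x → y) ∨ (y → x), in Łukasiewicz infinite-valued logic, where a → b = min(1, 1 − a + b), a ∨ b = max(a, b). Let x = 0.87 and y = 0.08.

1.00

x → y = min(1, 1 − 0.87 + 0.08) = min(1, 0.21) = 0.21
y → x = min(1, 1 − 0.08 + 0.87) = min(1, 1.79) = 1.00
(x → y) ∨ (y → x) = max(0.21, 1.00) = 1.00
(As expected: a Ł∞-tautology — holds in every MV-chain.)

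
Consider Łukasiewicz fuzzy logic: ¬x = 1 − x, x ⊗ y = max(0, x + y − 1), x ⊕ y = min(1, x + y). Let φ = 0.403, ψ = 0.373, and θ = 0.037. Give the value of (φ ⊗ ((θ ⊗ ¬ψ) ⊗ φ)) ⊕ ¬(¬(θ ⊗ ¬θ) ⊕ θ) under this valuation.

¬ψ = 1 − 0.373 = 0.627
θ ⊗ ¬ψ = max(0, 0.037 + 0.627 − 1) = max(0, -0.336) = 0.000
(θ ⊗ ¬ψ) ⊗ φ = max(0, 0.000 + 0.403 − 1) = max(0, -0.597) = 0.000
φ ⊗ ((θ ⊗ ¬ψ) ⊗ φ) = max(0, 0.403 + 0.000 − 1) = max(0, -0.597) = 0.000
¬θ = 1 − 0.037 = 0.963
θ ⊗ ¬θ = max(0, 0.037 + 0.963 − 1) = max(0, 0.000) = 0.000
¬(θ ⊗ ¬θ) = 1 − 0.000 = 1.000
¬(θ ⊗ ¬θ) ⊕ θ = min(1, 1.000 + 0.037) = min(1, 1.037) = 1.000
¬(¬(θ ⊗ ¬θ) ⊕ θ) = 1 − 1.000 = 0.000
(φ ⊗ ((θ ⊗ ¬ψ) ⊗ φ)) ⊕ ¬(¬(θ ⊗ ¬θ) ⊕ θ) = min(1, 0.000 + 0.000) = min(1, 0.000) = 0.000

0.000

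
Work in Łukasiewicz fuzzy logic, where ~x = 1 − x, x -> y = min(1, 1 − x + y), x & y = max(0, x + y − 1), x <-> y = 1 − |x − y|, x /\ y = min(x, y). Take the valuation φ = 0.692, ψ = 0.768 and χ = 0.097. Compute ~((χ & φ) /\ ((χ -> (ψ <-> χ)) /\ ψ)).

1.000

χ & φ = max(0, 0.097 + 0.692 − 1) = max(0, -0.211) = 0.000
ψ <-> χ = 1 − |0.768 − 0.097| = 1 − 0.671 = 0.329
χ -> (ψ <-> χ) = min(1, 1 − 0.097 + 0.329) = min(1, 1.232) = 1.000
(χ -> (ψ <-> χ)) /\ ψ = min(1.000, 0.768) = 0.768
(χ & φ) /\ ((χ -> (ψ <-> χ)) /\ ψ) = min(0.000, 0.768) = 0.000
~((χ & φ) /\ ((χ -> (ψ <-> χ)) /\ ψ)) = 1 − 0.000 = 1.000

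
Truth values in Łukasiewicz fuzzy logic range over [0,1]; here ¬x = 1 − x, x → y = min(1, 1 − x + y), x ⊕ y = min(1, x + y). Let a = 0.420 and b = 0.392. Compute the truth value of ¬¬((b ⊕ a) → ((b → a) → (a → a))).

1.000

b ⊕ a = min(1, 0.392 + 0.420) = min(1, 0.812) = 0.812
b → a = min(1, 1 − 0.392 + 0.420) = min(1, 1.028) = 1.000
a → a = min(1, 1 − 0.420 + 0.420) = min(1, 1.000) = 1.000
(b → a) → (a → a) = min(1, 1 − 1.000 + 1.000) = min(1, 1.000) = 1.000
(b ⊕ a) → ((b → a) → (a → a)) = min(1, 1 − 0.812 + 1.000) = min(1, 1.188) = 1.000
¬((b ⊕ a) → ((b → a) → (a → a))) = 1 − 1.000 = 0.000
¬¬((b ⊕ a) → ((b → a) → (a → a))) = 1 − 0.000 = 1.000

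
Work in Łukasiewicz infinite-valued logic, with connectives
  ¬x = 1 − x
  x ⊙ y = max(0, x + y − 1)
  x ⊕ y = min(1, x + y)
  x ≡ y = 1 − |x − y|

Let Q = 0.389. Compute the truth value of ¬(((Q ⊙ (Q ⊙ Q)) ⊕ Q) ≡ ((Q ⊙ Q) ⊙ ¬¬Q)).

Q ⊙ Q = max(0, 0.389 + 0.389 − 1) = max(0, -0.222) = 0.000
Q ⊙ (Q ⊙ Q) = max(0, 0.389 + 0.000 − 1) = max(0, -0.611) = 0.000
(Q ⊙ (Q ⊙ Q)) ⊕ Q = min(1, 0.000 + 0.389) = min(1, 0.389) = 0.389
¬Q = 1 − 0.389 = 0.611
¬¬Q = 1 − 0.611 = 0.389
(Q ⊙ Q) ⊙ ¬¬Q = max(0, 0.000 + 0.389 − 1) = max(0, -0.611) = 0.000
((Q ⊙ (Q ⊙ Q)) ⊕ Q) ≡ ((Q ⊙ Q) ⊙ ¬¬Q) = 1 − |0.389 − 0.000| = 1 − 0.389 = 0.611
¬(((Q ⊙ (Q ⊙ Q)) ⊕ Q) ≡ ((Q ⊙ Q) ⊙ ¬¬Q)) = 1 − 0.611 = 0.389

0.389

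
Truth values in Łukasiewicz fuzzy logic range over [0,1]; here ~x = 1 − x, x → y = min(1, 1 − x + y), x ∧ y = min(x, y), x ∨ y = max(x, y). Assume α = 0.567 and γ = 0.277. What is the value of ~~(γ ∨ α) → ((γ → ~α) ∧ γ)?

γ ∨ α = max(0.277, 0.567) = 0.567
~(γ ∨ α) = 1 − 0.567 = 0.433
~~(γ ∨ α) = 1 − 0.433 = 0.567
~α = 1 − 0.567 = 0.433
γ → ~α = min(1, 1 − 0.277 + 0.433) = min(1, 1.156) = 1.000
(γ → ~α) ∧ γ = min(1.000, 0.277) = 0.277
~~(γ ∨ α) → ((γ → ~α) ∧ γ) = min(1, 1 − 0.567 + 0.277) = min(1, 0.710) = 0.710

0.710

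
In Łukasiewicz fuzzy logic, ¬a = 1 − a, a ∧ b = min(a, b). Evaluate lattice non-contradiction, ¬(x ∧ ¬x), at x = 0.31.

0.69

¬x = 1 − 0.31 = 0.69
x ∧ ¬x = min(0.31, 0.69) = 0.31
¬(x ∧ ¬x) = 1 − 0.31 = 0.69
(The value 0.69 < 1 shows this instance is not satisfied; not a Ł∞-tautology — its value is 1 − min(a, 1−a).)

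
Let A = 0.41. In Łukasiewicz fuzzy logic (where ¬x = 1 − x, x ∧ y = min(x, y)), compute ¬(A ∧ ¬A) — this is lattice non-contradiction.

¬A = 1 − 0.41 = 0.59
A ∧ ¬A = min(0.41, 0.59) = 0.41
¬(A ∧ ¬A) = 1 − 0.41 = 0.59
(The value 0.59 < 1 shows this instance is not satisfied; not a Ł∞-tautology — its value is 1 − min(a, 1−a).)

0.59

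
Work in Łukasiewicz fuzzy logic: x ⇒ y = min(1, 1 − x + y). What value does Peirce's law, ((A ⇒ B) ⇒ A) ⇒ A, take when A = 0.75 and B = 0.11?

0.75

A ⇒ B = min(1, 1 − 0.75 + 0.11) = min(1, 0.36) = 0.36
(A ⇒ B) ⇒ A = min(1, 1 − 0.36 + 0.75) = min(1, 1.39) = 1.00
((A ⇒ B) ⇒ A) ⇒ A = min(1, 1 − 1.00 + 0.75) = min(1, 0.75) = 0.75
(The value 0.75 < 1 shows this instance is not satisfied; not a Ł∞-tautology in general.)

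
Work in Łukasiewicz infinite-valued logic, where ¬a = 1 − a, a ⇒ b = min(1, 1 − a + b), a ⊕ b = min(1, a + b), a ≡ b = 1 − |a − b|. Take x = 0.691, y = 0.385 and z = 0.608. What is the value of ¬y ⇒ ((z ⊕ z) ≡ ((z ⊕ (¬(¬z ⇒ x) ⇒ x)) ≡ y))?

¬y = 1 − 0.385 = 0.615
z ⊕ z = min(1, 0.608 + 0.608) = min(1, 1.216) = 1.000
¬z = 1 − 0.608 = 0.392
¬z ⇒ x = min(1, 1 − 0.392 + 0.691) = min(1, 1.299) = 1.000
¬(¬z ⇒ x) = 1 − 1.000 = 0.000
¬(¬z ⇒ x) ⇒ x = min(1, 1 − 0.000 + 0.691) = min(1, 1.691) = 1.000
z ⊕ (¬(¬z ⇒ x) ⇒ x) = min(1, 0.608 + 1.000) = min(1, 1.608) = 1.000
(z ⊕ (¬(¬z ⇒ x) ⇒ x)) ≡ y = 1 − |1.000 − 0.385| = 1 − 0.615 = 0.385
(z ⊕ z) ≡ ((z ⊕ (¬(¬z ⇒ x) ⇒ x)) ≡ y) = 1 − |1.000 − 0.385| = 1 − 0.615 = 0.385
¬y ⇒ ((z ⊕ z) ≡ ((z ⊕ (¬(¬z ⇒ x) ⇒ x)) ≡ y)) = min(1, 1 − 0.615 + 0.385) = min(1, 0.770) = 0.770

0.770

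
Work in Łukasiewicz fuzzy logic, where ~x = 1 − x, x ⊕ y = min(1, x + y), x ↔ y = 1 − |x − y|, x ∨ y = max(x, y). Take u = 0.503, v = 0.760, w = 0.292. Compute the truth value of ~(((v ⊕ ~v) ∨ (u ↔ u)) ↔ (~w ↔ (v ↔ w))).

0.176

~v = 1 − 0.760 = 0.240
v ⊕ ~v = min(1, 0.760 + 0.240) = min(1, 1.000) = 1.000
u ↔ u = 1 − |0.503 − 0.503| = 1 − 0.000 = 1.000
(v ⊕ ~v) ∨ (u ↔ u) = max(1.000, 1.000) = 1.000
~w = 1 − 0.292 = 0.708
v ↔ w = 1 − |0.760 − 0.292| = 1 − 0.468 = 0.532
~w ↔ (v ↔ w) = 1 − |0.708 − 0.532| = 1 − 0.176 = 0.824
((v ⊕ ~v) ∨ (u ↔ u)) ↔ (~w ↔ (v ↔ w)) = 1 − |1.000 − 0.824| = 1 − 0.176 = 0.824
~(((v ⊕ ~v) ∨ (u ↔ u)) ↔ (~w ↔ (v ↔ w))) = 1 − 0.824 = 0.176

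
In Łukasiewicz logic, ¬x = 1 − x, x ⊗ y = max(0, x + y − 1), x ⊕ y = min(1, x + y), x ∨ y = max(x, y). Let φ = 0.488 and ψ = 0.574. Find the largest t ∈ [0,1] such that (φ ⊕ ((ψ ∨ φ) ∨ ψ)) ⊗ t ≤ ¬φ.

0.512

ψ ∨ φ = max(0.574, 0.488) = 0.574
(ψ ∨ φ) ∨ ψ = max(0.574, 0.574) = 0.574
φ ⊕ ((ψ ∨ φ) ∨ ψ) = min(1, 0.488 + 0.574) = min(1, 1.062) = 1.000
So the left factor is φ ⊕ ((ψ ∨ φ) ∨ ψ) = 1.000.
¬φ = 1 − 0.488 = 0.512
So the right-hand bound is ¬φ = 0.512.
The residuum of the Łukasiewicz t-norm gives the supremum: min(1, 1 − 1.000 + 0.512).
1 − 1.000 + 0.512 = 0.512, so t = min(1, 0.512) = 0.512.
Check: 1.000 ⊗ 0.512 = max(0, 0.512) = 0.512 ≤ 0.512.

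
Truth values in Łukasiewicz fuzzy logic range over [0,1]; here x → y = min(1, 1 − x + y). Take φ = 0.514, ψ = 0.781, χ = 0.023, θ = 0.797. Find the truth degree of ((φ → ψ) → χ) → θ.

1.000

φ → ψ = min(1, 1 − 0.514 + 0.781) = min(1, 1.267) = 1.000
(φ → ψ) → χ = min(1, 1 − 1.000 + 0.023) = min(1, 0.023) = 0.023
((φ → ψ) → χ) → θ = min(1, 1 − 0.023 + 0.797) = min(1, 1.774) = 1.000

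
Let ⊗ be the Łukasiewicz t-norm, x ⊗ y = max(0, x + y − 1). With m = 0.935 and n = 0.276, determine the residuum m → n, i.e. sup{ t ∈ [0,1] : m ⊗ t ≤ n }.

0.341

The residuum of the Łukasiewicz t-norm gives the supremum: min(1, 1 − 0.935 + 0.276).
1 − 0.935 + 0.276 = 0.341, so t = min(1, 0.341) = 0.341.
Check: 0.935 ⊗ 0.341 = max(0, 0.276) = 0.276 ≤ 0.276.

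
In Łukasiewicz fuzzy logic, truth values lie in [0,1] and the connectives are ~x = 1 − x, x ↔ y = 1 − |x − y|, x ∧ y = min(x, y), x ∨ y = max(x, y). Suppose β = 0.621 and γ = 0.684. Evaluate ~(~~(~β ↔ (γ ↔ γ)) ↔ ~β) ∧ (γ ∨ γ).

0.000

~β = 1 − 0.621 = 0.379
γ ↔ γ = 1 − |0.684 − 0.684| = 1 − 0.000 = 1.000
~β ↔ (γ ↔ γ) = 1 − |0.379 − 1.000| = 1 − 0.621 = 0.379
~(~β ↔ (γ ↔ γ)) = 1 − 0.379 = 0.621
~~(~β ↔ (γ ↔ γ)) = 1 − 0.621 = 0.379
~~(~β ↔ (γ ↔ γ)) ↔ ~β = 1 − |0.379 − 0.379| = 1 − 0.000 = 1.000
~(~~(~β ↔ (γ ↔ γ)) ↔ ~β) = 1 − 1.000 = 0.000
γ ∨ γ = max(0.684, 0.684) = 0.684
~(~~(~β ↔ (γ ↔ γ)) ↔ ~β) ∧ (γ ∨ γ) = min(0.000, 0.684) = 0.000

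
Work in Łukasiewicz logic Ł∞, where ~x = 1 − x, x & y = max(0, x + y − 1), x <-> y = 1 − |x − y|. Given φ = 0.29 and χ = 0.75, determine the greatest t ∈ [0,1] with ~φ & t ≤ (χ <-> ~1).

0.54

~φ = 1 − 0.29 = 0.71
So the left factor is ~φ = 0.71.
~1 = 1 − 1.00 = 0.00
χ <-> ~1 = 1 − |0.75 − 0.00| = 1 − 0.75 = 0.25
So the right-hand bound is χ <-> ~1 = 0.25.
The residuum of the Łukasiewicz t-norm gives the supremum: min(1, 1 − 0.71 + 0.25).
1 − 0.71 + 0.25 = 0.54, so t = min(1, 0.54) = 0.54.
Check: 0.71 & 0.54 = max(0, 0.25) = 0.25 ≤ 0.25.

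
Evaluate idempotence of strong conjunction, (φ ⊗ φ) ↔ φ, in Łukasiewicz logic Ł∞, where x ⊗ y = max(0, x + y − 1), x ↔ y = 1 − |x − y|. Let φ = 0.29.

φ ⊗ φ = max(0, 0.29 + 0.29 − 1) = max(0, -0.42) = 0.00
(φ ⊗ φ) ↔ φ = 1 − |0.00 − 0.29| = 1 − 0.29 = 0.71
(The value 0.71 < 1 shows this instance is not satisfied; fails in Ł∞ since a ⊗ a = max(0, 2a−1) ≠ a in general.)

0.71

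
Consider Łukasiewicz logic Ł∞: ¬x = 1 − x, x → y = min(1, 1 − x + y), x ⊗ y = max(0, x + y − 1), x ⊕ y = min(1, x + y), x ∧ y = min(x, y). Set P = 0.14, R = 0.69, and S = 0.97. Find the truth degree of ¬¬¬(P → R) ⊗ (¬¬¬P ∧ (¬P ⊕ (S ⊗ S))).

0.00

P → R = min(1, 1 − 0.14 + 0.69) = min(1, 1.55) = 1.00
¬(P → R) = 1 − 1.00 = 0.00
¬¬(P → R) = 1 − 0.00 = 1.00
¬¬¬(P → R) = 1 − 1.00 = 0.00
¬P = 1 − 0.14 = 0.86
¬¬P = 1 − 0.86 = 0.14
¬¬¬P = 1 − 0.14 = 0.86
S ⊗ S = max(0, 0.97 + 0.97 − 1) = max(0, 0.94) = 0.94
¬P ⊕ (S ⊗ S) = min(1, 0.86 + 0.94) = min(1, 1.80) = 1.00
¬¬¬P ∧ (¬P ⊕ (S ⊗ S)) = min(0.86, 1.00) = 0.86
¬¬¬(P → R) ⊗ (¬¬¬P ∧ (¬P ⊕ (S ⊗ S))) = max(0, 0.00 + 0.86 − 1) = max(0, -0.14) = 0.00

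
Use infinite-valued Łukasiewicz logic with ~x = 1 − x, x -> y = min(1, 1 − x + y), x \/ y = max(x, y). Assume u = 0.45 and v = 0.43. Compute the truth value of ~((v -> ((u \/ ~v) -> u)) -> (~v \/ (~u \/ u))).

~v = 1 − 0.43 = 0.57
u \/ ~v = max(0.45, 0.57) = 0.57
(u \/ ~v) -> u = min(1, 1 − 0.57 + 0.45) = min(1, 0.88) = 0.88
v -> ((u \/ ~v) -> u) = min(1, 1 − 0.43 + 0.88) = min(1, 1.45) = 1.00
~u = 1 − 0.45 = 0.55
~u \/ u = max(0.55, 0.45) = 0.55
~v \/ (~u \/ u) = max(0.57, 0.55) = 0.57
(v -> ((u \/ ~v) -> u)) -> (~v \/ (~u \/ u)) = min(1, 1 − 1.00 + 0.57) = min(1, 0.57) = 0.57
~((v -> ((u \/ ~v) -> u)) -> (~v \/ (~u \/ u))) = 1 − 0.57 = 0.43

0.43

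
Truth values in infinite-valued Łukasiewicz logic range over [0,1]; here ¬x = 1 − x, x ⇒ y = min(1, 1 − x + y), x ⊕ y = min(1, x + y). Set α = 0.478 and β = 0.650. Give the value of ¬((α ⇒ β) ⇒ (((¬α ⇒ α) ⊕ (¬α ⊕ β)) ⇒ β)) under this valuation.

α ⇒ β = min(1, 1 − 0.478 + 0.650) = min(1, 1.172) = 1.000
¬α = 1 − 0.478 = 0.522
¬α ⇒ α = min(1, 1 − 0.522 + 0.478) = min(1, 0.956) = 0.956
¬α ⊕ β = min(1, 0.522 + 0.650) = min(1, 1.172) = 1.000
(¬α ⇒ α) ⊕ (¬α ⊕ β) = min(1, 0.956 + 1.000) = min(1, 1.956) = 1.000
((¬α ⇒ α) ⊕ (¬α ⊕ β)) ⇒ β = min(1, 1 − 1.000 + 0.650) = min(1, 0.650) = 0.650
(α ⇒ β) ⇒ (((¬α ⇒ α) ⊕ (¬α ⊕ β)) ⇒ β) = min(1, 1 − 1.000 + 0.650) = min(1, 0.650) = 0.650
¬((α ⇒ β) ⇒ (((¬α ⇒ α) ⊕ (¬α ⊕ β)) ⇒ β)) = 1 − 0.650 = 0.350

0.350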